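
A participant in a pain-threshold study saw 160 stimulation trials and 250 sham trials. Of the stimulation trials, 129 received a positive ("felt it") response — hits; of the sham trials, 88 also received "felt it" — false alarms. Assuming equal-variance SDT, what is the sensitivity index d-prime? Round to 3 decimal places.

H = 129/160 = 0.8063
FA = 88/250 = 0.3520
Φ⁻¹(0.8063) = 0.8643, Φ⁻¹(0.3520) = -0.3799
d' = z(H) − z(FA) = 0.8643 − (-0.3799) = 1.2442

d-prime = 1.244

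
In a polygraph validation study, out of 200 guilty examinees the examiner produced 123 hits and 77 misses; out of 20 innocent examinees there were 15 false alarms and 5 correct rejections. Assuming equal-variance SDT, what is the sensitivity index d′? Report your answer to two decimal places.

d′ = -0.38

H = 123/200 = 0.6150
FA = 15/20 = 0.7500
z(H) = 0.2924
z(FA) = 0.6745
d' = z(H) − z(FA) = 0.2924 − 0.6745 = -0.3821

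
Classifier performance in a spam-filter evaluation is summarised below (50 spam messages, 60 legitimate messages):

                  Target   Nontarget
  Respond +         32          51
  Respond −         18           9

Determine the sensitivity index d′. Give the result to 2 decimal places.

H = 32/50 = 0.6400
FA = 51/60 = 0.8500
Φ⁻¹(0.6400) = 0.3585, Φ⁻¹(0.8500) = 1.0364
d' = z(H) − z(FA) = 0.3585 − 1.0364 = -0.6779

d′ = -0.68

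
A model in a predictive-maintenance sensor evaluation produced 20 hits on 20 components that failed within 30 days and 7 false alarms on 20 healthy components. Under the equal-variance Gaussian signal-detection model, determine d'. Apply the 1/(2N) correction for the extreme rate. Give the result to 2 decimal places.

d' = 2.35

The hit rate is 20/20 = 1, so apply the 1/(2N) correction: H → 1 − 1/(2·20) = 0.97500.
z(H) = z(0.97500) = 1.960
z(FA) = z(0.35000) = -0.385
d' = 1.960 − (-0.385) = 2.345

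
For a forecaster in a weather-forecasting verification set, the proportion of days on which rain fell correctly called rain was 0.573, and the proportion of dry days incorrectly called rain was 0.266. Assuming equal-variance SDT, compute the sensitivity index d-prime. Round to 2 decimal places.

Φ⁻¹(H) = Φ⁻¹(0.573) = 0.184
Φ⁻¹(FA) = Φ⁻¹(0.266) = -0.625
d' = z(H) − z(FA) = 0.184 − (-0.625) = 0.809

d-prime = 0.81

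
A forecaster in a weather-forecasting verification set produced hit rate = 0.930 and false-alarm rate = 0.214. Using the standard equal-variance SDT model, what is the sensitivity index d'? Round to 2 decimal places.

z(0.930) = 1.476, z(0.214) = -0.793
d' = z(H) − z(FA) = 1.476 − (-0.793) = 2.269

d' = 2.27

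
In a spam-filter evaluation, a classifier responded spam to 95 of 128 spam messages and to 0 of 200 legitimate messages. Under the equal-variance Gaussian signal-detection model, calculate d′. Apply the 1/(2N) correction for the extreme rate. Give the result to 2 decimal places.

d′ = 3.46

The false-alarm rate is 0/200 = 0, so apply the 1/(2N) correction: FA → 1/(2·200) = 0.00250.
z(H) = z(0.74219) = 0.650
z(FA) = z(0.00250) = -2.807
d' = 0.650 − (-2.807) = 3.457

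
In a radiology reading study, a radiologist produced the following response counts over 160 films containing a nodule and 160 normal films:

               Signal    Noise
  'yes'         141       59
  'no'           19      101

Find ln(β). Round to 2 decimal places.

H = 141/160 = 0.8812
FA = 59/160 = 0.3688
z(H) = z(0.8812) = 1.181
z(FA) = z(0.3688) = -0.335
ln β = −½·[z(H)² − z(FA)²] = −0.5 × (1.395 − 0.112) = -0.6415

ln β = -0.64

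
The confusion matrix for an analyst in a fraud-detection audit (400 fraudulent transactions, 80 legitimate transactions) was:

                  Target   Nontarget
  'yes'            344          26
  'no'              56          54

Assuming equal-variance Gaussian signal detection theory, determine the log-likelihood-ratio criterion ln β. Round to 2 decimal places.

H = 344/400 = 0.8600
FA = 26/80 = 0.3250
z(0.8600) = 1.080, z(0.3250) = -0.454
ln β = −½·[z(H)² − z(FA)²] = −0.5 × (1.166 − 0.206) = -0.480

ln β = -0.48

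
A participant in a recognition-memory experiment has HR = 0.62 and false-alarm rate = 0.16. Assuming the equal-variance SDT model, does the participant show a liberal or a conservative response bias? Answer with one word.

conservative

z(H) = 0.305, z(FA) = -0.994
c = −½·(z(H) + z(FA)) = 0.3445
c > 0 → conservative criterion (biased toward responding “no”).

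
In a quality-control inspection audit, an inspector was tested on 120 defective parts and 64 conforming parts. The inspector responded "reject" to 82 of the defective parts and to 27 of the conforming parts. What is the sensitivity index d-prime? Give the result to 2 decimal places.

d-prime = 0.67

H = 82/120 = 0.6833
FA = 27/64 = 0.4219
z(H) = z(0.6833) = 0.4769
z(FA) = z(0.4219) = -0.1970
d' = z(H) − z(FA) = 0.4769 − (-0.1970) = 0.6739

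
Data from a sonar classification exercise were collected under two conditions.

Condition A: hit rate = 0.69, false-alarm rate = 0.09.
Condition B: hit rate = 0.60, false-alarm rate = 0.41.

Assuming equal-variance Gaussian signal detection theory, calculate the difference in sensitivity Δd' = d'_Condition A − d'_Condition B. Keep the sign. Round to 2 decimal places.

Δd' = 1.36

Condition A: z(0.69) = 0.496, z(0.09) = -1.341, d' = 1.837
Condition B: z(0.60) = 0.253, z(0.41) = -0.228, d' = 0.481
Δd' = d'_Condition A − d'_Condition B = 1.837 − 0.481 = 1.356
Condition A has the higher sensitivity.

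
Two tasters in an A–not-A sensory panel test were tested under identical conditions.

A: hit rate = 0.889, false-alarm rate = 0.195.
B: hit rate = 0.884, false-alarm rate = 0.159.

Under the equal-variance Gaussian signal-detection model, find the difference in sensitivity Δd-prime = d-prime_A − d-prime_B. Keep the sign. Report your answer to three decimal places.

Δd-prime = -0.113

A: z(0.889) = 1.2212, z(0.195) = -0.8596, d' = 2.0808
B: z(0.884) = 1.1952, z(0.159) = -0.9986, d' = 2.1938
Δd' = d'_A − d'_B = 2.0808 − 2.1938 = -0.1130
B has the higher sensitivity.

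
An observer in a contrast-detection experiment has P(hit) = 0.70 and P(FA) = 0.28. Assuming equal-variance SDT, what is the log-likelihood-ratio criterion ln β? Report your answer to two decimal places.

ln β = 0.03

z(H) = 0.524
z(FA) = -0.583
ln β = −½·[z(H)² − z(FA)²] = −0.5 × (0.275 − 0.340) = 0.0325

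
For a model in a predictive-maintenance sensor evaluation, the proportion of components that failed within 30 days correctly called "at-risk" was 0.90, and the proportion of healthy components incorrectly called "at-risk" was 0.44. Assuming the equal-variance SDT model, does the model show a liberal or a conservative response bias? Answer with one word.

liberal

z(H) = 1.282, z(FA) = -0.151
c = −½·(z(H) + z(FA)) = -0.5655
c < 0 → liberal criterion (biased toward responding “yes”).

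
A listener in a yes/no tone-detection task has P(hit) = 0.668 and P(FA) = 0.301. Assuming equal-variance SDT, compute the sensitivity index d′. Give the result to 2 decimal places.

d′ = 0.96

z(H) = z(0.668) = 0.4344
z(FA) = z(0.301) = -0.5215
d' = z(H) − z(FA) = 0.4344 − (-0.5215) = 0.9559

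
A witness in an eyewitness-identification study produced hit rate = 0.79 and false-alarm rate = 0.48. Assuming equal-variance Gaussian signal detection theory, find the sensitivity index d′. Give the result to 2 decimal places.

z(0.79) = 0.806, z(0.48) = -0.050
d' = z(H) − z(FA) = 0.806 − (-0.050) = 0.856

d′ = 0.86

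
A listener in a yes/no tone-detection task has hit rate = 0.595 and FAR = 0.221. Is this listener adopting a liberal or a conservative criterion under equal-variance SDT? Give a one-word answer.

z(H) = 0.240, z(FA) = -0.769
c = −½·(z(H) + z(FA)) = 0.2645
c > 0 → conservative criterion (biased toward responding “no”).

conservative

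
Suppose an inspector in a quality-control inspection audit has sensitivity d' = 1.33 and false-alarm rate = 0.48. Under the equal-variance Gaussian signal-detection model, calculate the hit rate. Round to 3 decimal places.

hit rate = 0.900

z(false-alarm rate) = z(0.48) = -0.0502
z(H) = z(FA) + d' = -0.0502 + 1.33 = 1.2798
hit rate = Φ(1.2798) = 0.8997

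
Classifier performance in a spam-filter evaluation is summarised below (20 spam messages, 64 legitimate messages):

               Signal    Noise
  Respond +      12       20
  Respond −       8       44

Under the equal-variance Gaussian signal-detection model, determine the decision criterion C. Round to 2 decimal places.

C = 0.12

H = 12/20 = 0.6000
FA = 20/64 = 0.3125
z(0.6000) = 0.253, z(0.3125) = -0.489
c = −½·[z(H) + z(FA)] = −0.5 × (0.253 + (-0.489)) = 0.118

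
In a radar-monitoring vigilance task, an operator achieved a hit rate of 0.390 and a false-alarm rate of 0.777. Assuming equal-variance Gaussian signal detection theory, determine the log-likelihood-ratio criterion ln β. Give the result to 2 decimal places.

Φ⁻¹(H) = Φ⁻¹(0.390) = -0.279
Φ⁻¹(FA) = Φ⁻¹(0.777) = 0.762
ln β = −½·[z(H)² − z(FA)²] = −0.5 × (0.078 − 0.581) = 0.2515

ln β = 0.25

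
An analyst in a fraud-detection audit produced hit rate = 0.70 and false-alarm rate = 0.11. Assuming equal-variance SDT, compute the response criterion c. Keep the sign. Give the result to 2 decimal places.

c = 0.35

z(H) = 0.524
z(FA) = -1.227
c = −½·[z(H) + z(FA)] = −0.5 × (0.524 + (-1.227)) = 0.3515
c > 0: the analyst has a conservative response bias.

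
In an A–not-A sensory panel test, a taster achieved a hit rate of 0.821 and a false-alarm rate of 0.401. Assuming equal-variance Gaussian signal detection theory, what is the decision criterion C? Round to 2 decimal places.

C = -0.33

z(H) = z(0.821) = 0.9192
z(FA) = z(0.401) = -0.2508
c = −½·[z(H) + z(FA)] = −0.5 × (0.9192 + (-0.2508)) = -0.3342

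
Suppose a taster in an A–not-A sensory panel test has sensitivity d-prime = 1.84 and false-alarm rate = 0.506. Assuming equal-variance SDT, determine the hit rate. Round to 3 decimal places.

hit rate = 0.968

z(false-alarm rate) = z(0.506) = 0.0150
z(H) = z(FA) + d' = 0.0150 + 1.84 = 1.8550
hit rate = Φ(1.8550) = 0.9682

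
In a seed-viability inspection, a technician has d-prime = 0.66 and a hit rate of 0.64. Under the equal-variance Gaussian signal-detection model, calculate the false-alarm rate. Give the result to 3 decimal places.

false-alarm rate = 0.382

z(hit rate) = z(0.64) = 0.3585
z(FA) = z(H) − d' = 0.3585 − 0.66 = -0.3015
false-alarm rate = Φ(-0.3015) = 0.3815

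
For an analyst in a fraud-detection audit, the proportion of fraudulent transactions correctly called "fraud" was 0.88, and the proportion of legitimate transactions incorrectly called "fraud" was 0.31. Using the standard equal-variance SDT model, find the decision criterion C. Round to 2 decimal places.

C = -0.34

Φ⁻¹(0.88) = 1.1750, Φ⁻¹(0.31) = -0.4959
c = −½·[z(H) + z(FA)] = −0.5 × (1.1750 + (-0.4959)) = -0.33955
c < 0: the analyst has a liberal response bias.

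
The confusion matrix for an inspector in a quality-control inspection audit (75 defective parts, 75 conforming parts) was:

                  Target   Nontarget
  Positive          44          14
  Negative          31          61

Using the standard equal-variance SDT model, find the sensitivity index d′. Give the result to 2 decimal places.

H = 44/75 = 0.5867
FA = 14/75 = 0.1867
z(0.5867) = 0.2191, z(0.1867) = -0.8901
d' = z(H) − z(FA) = 0.2191 − (-0.8901) = 1.1092

d′ = 1.11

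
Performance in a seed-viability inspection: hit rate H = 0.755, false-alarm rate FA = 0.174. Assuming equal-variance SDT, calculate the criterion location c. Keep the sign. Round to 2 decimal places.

z(H) = z(0.755) = 0.6903
z(FA) = z(0.174) = -0.9385
c = −½·[z(H) + z(FA)] = −0.5 × (0.6903 + (-0.9385)) = 0.1241
c > 0: the technician has a conservative response bias.

c = 0.12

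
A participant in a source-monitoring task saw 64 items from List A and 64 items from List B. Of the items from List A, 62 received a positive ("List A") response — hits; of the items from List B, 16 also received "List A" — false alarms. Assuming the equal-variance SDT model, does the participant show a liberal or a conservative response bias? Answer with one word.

z(H) = 1.863, z(FA) = -0.674
c = −½·(z(H) + z(FA)) = -0.5945
c < 0 → liberal criterion (biased toward responding “yes”).

liberal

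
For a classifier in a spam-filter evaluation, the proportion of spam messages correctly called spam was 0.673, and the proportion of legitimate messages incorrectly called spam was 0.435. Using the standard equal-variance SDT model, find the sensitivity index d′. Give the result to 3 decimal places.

d′ = 0.612

Φ⁻¹(0.673) = 0.4482, Φ⁻¹(0.435) = -0.1637
d' = z(H) − z(FA) = 0.4482 − (-0.1637) = 0.6119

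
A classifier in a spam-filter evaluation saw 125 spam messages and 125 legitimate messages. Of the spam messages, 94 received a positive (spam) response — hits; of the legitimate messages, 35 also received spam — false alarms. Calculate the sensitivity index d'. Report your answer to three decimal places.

d' = 1.264

H = 94/125 = 0.7520
FA = 35/125 = 0.2800
Φ⁻¹(H) = 0.6808
Φ⁻¹(FA) = -0.5828
d' = z(H) − z(FA) = 0.6808 − (-0.5828) = 1.2636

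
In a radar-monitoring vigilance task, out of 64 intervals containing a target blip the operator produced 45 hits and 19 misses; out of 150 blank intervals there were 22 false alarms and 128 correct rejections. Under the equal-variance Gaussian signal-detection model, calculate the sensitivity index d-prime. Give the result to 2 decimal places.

d-prime = 1.58

H = 45/64 = 0.7031
FA = 22/150 = 0.1467
z(0.7031) = 0.533, z(0.1467) = -1.051
d' = z(H) − z(FA) = 0.533 − (-1.051) = 1.584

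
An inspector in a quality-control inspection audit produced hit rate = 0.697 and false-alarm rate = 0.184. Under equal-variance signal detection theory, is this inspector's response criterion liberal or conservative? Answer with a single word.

conservative

z(H) = 0.516, z(FA) = -0.900
c = −½·(z(H) + z(FA)) = 0.192
c > 0 → conservative criterion (biased toward responding “no”).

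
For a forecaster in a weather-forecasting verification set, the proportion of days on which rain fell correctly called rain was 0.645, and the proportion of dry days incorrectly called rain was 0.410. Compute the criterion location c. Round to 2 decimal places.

c = -0.07

Φ⁻¹(0.645) = 0.3719, Φ⁻¹(0.410) = -0.2275
c = −½·[z(H) + z(FA)] = −0.5 × (0.3719 + (-0.2275)) = -0.0722
c < 0: the forecaster has a liberal response bias.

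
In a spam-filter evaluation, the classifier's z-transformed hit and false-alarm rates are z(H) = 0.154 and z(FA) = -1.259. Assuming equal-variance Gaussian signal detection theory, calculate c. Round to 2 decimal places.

c = −½·[z(H) + z(FA)] = −½·(0.154 + (-1.259)) = 0.5525

c = 0.55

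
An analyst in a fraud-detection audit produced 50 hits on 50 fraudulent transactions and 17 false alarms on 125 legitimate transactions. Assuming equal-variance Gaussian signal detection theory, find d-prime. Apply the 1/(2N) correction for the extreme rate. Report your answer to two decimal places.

d-prime = 3.42

The hit rate is 50/50 = 1, so apply the 1/(2N) correction: H → 1 − 1/(2·50) = 0.99000.
z(H) = z(0.99000) = 2.326
z(FA) = z(0.13600) = -1.098
d' = 2.326 − (-1.098) = 3.424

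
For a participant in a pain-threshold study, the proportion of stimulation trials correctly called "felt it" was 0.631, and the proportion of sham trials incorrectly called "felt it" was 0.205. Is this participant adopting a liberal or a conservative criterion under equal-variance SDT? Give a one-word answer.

z(H) = 0.335, z(FA) = -0.824
c = −½·(z(H) + z(FA)) = 0.2445
c > 0 → conservative criterion (biased toward responding “no”).

conservative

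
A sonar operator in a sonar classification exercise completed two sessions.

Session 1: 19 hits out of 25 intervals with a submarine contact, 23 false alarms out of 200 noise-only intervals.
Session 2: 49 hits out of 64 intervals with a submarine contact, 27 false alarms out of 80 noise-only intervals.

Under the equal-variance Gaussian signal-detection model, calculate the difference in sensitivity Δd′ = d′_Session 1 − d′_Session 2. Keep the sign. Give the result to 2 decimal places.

Session 1: z(0.7600) = 0.706, z(0.1150) = -1.200, d' = 1.906
Session 2: z(0.7656) = 0.724, z(0.3375) = -0.419, d' = 1.143
Δd' = d'_Session 1 − d'_Session 2 = 1.906 − 1.143 = 0.763
Session 1 has the higher sensitivity.

Δd′ = 0.76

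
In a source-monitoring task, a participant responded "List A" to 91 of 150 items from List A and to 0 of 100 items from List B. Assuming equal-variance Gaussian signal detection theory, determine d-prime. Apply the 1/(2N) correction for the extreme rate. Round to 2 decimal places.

d-prime = 2.85

The false-alarm rate is 0/100 = 0, so apply the 1/(2N) correction: FA → 1/(2·100) = 0.00500.
z(H) = z(0.60667) = 0.271
z(FA) = z(0.00500) = -2.576
d' = 0.271 − (-2.576) = 2.847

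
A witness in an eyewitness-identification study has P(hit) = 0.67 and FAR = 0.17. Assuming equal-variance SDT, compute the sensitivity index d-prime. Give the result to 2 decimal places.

z(H) = 0.4399
z(FA) = -0.9542
d' = z(H) − z(FA) = 0.4399 − (-0.9542) = 1.3941

d-prime = 1.39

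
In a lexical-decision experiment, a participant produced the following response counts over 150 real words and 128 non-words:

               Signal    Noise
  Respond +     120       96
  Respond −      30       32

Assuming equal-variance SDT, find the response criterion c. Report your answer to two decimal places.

H = 120/150 = 0.8000
FA = 96/128 = 0.7500
z(H) = z(0.8000) = 0.8416
z(FA) = z(0.7500) = 0.6745
c = −½·[z(H) + z(FA)] = −0.5 × (0.8416 + 0.6745) = -0.75805
c < 0: the participant has a liberal response bias.

c = -0.76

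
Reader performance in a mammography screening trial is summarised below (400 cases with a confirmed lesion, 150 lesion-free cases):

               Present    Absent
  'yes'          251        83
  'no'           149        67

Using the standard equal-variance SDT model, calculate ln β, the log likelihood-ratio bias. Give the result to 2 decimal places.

H = 251/400 = 0.6275
FA = 83/150 = 0.5533
z(H) = 0.325
z(FA) = 0.134
ln β = −½·[z(H)² − z(FA)²] = −0.5 × (0.106 − 0.018) = -0.044

ln β = -0.04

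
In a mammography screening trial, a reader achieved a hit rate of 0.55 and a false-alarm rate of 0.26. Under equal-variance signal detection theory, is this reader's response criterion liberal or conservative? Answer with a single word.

conservative

z(H) = 0.126, z(FA) = -0.643
c = −½·(z(H) + z(FA)) = 0.2585
c > 0 → conservative criterion (biased toward responding “no”).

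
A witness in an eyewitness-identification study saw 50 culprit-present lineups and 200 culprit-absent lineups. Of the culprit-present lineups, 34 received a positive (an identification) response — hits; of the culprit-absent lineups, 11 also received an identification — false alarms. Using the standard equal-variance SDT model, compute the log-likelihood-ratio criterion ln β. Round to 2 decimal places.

H = 34/50 = 0.6800
FA = 11/200 = 0.0550
z(0.6800) = 0.468, z(0.0550) = -1.598
ln β = −½·[z(H)² − z(FA)²] = −0.5 × (0.219 − 2.554) = 1.1675

ln β = 1.17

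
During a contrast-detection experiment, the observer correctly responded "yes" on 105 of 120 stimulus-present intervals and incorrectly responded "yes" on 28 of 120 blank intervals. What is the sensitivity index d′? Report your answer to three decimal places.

d′ = 1.878

H = 105/120 = 0.8750
FA = 28/120 = 0.2333
z(H) = z(0.8750) = 1.1503
z(FA) = z(0.2333) = -0.7280
d' = z(H) − z(FA) = 1.1503 − (-0.7280) = 1.8783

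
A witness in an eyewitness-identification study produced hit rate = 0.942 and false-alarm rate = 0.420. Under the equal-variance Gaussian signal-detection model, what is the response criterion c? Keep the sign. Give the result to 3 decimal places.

z(H) = z(0.942) = 1.5718
z(FA) = z(0.420) = -0.2019
c = −½·[z(H) + z(FA)] = −0.5 × (1.5718 + (-0.2019)) = -0.68495
c < 0: the witness has a liberal response bias.

c = -0.685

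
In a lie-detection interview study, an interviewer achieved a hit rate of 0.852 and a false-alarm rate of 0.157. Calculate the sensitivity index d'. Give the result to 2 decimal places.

d' = 2.05

z(H) = z(0.852) = 1.045
z(FA) = z(0.157) = -1.007
d' = z(H) − z(FA) = 1.045 − (-1.007) = 2.052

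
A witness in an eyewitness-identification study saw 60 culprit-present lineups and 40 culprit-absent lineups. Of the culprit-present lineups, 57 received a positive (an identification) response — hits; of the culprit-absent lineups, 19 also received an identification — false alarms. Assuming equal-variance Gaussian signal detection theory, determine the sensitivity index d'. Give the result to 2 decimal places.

H = 57/60 = 0.9500
FA = 19/40 = 0.4750
z(H) = z(0.9500) = 1.6449
z(FA) = z(0.4750) = -0.0627
d' = z(H) − z(FA) = 1.6449 − (-0.0627) = 1.7076

d' = 1.71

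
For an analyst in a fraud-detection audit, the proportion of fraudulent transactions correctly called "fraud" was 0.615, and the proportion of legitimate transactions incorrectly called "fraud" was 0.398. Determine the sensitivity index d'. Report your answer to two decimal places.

d' = 0.55

z(H) = 0.2924
z(FA) = -0.2585
d' = z(H) − z(FA) = 0.2924 − (-0.2585) = 0.5509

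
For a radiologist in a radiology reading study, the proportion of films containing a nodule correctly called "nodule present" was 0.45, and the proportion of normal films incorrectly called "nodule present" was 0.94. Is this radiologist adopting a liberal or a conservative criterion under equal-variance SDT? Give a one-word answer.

liberal

z(H) = -0.126, z(FA) = 1.555
c = −½·(z(H) + z(FA)) = -0.7145
c < 0 → liberal criterion (biased toward responding “yes”).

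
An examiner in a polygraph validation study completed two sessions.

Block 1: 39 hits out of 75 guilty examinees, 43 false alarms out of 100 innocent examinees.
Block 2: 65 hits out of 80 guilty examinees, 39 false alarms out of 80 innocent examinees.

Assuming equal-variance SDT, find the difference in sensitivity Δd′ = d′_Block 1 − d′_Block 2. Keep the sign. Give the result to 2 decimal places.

Δd′ = -0.69

Block 1: z(0.5200) = 0.050, z(0.4300) = -0.176, d' = 0.226
Block 2: z(0.8125) = 0.887, z(0.4875) = -0.031, d' = 0.918
Δd' = d'_Block 1 − d'_Block 2 = 0.226 − 0.918 = -0.692
Block 2 has the higher sensitivity.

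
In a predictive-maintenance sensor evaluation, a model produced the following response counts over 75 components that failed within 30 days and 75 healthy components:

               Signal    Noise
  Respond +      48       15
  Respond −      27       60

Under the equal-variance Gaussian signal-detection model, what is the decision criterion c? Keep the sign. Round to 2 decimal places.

H = 48/75 = 0.6400
FA = 15/75 = 0.2000
z(H) = z(0.6400) = 0.3585
z(FA) = z(0.2000) = -0.8416
c = −½·[z(H) + z(FA)] = −0.5 × (0.3585 + (-0.8416)) = 0.24155

c = 0.24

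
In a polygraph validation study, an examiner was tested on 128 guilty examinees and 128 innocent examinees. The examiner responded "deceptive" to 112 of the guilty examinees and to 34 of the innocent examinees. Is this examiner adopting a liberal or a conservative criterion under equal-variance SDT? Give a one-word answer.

z(H) = 1.150, z(FA) = -0.626
c = −½·(z(H) + z(FA)) = -0.262
c < 0 → liberal criterion (biased toward responding “yes”).

liberal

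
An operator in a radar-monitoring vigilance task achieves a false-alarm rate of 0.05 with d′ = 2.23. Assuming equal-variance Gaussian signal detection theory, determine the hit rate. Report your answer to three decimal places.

z(false-alarm rate) = z(0.05) = -1.6449
z(H) = z(FA) + d' = -1.6449 + 2.23 = 0.5851
hit rate = Φ(0.5851) = 0.7208

hit rate = 0.721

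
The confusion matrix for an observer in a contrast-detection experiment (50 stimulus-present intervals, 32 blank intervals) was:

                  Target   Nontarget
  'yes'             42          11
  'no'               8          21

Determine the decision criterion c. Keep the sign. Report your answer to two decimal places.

c = -0.30

H = 42/50 = 0.8400
FA = 11/32 = 0.3438
Φ⁻¹(H) = 0.9945
Φ⁻¹(FA) = -0.4021
c = −½·[z(H) + z(FA)] = −0.5 × (0.9945 + (-0.4021)) = -0.2962
c < 0: the observer has a liberal response bias.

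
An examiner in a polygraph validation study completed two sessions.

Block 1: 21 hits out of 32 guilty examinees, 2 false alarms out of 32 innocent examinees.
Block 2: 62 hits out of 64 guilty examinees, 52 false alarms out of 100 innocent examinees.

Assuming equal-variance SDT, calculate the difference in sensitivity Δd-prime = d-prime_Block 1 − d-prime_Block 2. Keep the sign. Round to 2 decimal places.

Block 1: z(0.6562) = 0.402, z(0.0625) = -1.534, d' = 1.936
Block 2: z(0.9688) = 1.863, z(0.5200) = 0.050, d' = 1.813
Δd' = d'_Block 1 − d'_Block 2 = 1.936 − 1.813 = 0.123
Block 1 has the higher sensitivity.

Δd-prime = 0.12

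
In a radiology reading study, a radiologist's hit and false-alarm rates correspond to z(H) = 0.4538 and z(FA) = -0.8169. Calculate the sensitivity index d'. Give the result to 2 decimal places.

d' = 1.27

d' = z(H) − z(FA) = 0.4538 − (-0.8169) = 1.2707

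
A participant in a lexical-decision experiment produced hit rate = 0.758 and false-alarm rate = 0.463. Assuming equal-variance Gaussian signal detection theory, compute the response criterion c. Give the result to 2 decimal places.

z(0.758) = 0.700, z(0.463) = -0.093
c = −½·[z(H) + z(FA)] = −0.5 × (0.700 + (-0.093)) = -0.3035

c = -0.30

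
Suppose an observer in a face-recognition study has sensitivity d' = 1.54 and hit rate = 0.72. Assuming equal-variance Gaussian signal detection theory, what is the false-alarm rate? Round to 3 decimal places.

z(hit rate) = z(0.72) = 0.5828
z(FA) = z(H) − d' = 0.5828 − 1.54 = -0.9572
false-alarm rate = Φ(-0.9572) = 0.1692

false-alarm rate = 0.169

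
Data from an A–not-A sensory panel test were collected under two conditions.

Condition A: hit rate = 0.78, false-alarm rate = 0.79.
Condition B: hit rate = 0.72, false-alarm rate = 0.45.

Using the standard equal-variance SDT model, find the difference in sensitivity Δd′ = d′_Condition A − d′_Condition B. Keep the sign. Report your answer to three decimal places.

Condition A: z(0.78) = 0.7722, z(0.79) = 0.8064, d' = -0.0342
Condition B: z(0.72) = 0.5828, z(0.45) = -0.1257, d' = 0.7085
Δd' = d'_Condition A − d'_Condition B = -0.0342 − 0.7085 = -0.7427
Condition B has the higher sensitivity.

Δd′ = -0.743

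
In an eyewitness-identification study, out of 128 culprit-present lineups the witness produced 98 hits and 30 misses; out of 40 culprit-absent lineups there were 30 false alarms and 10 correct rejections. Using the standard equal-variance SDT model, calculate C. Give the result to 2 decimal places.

C = -0.70

H = 98/128 = 0.7656
FA = 30/40 = 0.7500
z(H) = 0.724
z(FA) = 0.674
c = −½·[z(H) + z(FA)] = −0.5 × (0.724 + 0.674) = -0.699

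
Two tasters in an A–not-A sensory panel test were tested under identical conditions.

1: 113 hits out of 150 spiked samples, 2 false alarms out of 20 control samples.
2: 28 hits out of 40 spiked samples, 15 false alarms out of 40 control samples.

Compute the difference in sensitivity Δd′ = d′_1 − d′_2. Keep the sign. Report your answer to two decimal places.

Δd′ = 1.12

1: z(0.7533) = 0.685, z(0.1000) = -1.282, d' = 1.967
2: z(0.7000) = 0.524, z(0.3750) = -0.319, d' = 0.843
Δd' = d'_1 − d'_2 = 1.967 − 0.843 = 1.124
1 has the higher sensitivity.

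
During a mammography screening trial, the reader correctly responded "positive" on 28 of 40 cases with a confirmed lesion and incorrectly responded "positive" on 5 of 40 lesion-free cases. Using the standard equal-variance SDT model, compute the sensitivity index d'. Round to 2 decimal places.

d' = 1.67

H = 28/40 = 0.7000
FA = 5/40 = 0.1250
z(0.7000) = 0.524, z(0.1250) = -1.150
d' = z(H) − z(FA) = 0.524 − (-1.150) = 1.674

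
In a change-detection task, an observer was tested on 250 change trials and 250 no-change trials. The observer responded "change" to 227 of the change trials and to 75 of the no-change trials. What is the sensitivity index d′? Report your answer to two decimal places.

d′ = 1.85

H = 227/250 = 0.9080
FA = 75/250 = 0.3000
z(H) = z(0.9080) = 1.3285
z(FA) = z(0.3000) = -0.5244
d' = z(H) − z(FA) = 1.3285 − (-0.5244) = 1.8529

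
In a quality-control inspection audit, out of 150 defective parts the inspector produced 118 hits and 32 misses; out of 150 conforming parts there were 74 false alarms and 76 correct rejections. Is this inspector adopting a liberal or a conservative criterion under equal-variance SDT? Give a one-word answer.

z(H) = 0.795, z(FA) = -0.017
c = −½·(z(H) + z(FA)) = -0.389
c < 0 → liberal criterion (biased toward responding “yes”).

liberal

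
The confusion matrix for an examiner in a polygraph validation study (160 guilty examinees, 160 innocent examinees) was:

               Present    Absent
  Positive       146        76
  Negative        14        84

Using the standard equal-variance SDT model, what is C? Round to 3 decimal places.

H = 146/160 = 0.9125
FA = 76/160 = 0.4750
z(0.9125) = 1.3563, z(0.4750) = -0.0627
c = −½·[z(H) + z(FA)] = −0.5 × (1.3563 + (-0.0627)) = -0.6468

C = -0.647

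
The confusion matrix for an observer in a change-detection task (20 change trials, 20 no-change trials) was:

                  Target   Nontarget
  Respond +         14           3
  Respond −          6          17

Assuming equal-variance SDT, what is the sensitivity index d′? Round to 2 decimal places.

d′ = 1.56

H = 14/20 = 0.7000
FA = 3/20 = 0.1500
z(H) = z(0.7000) = 0.524
z(FA) = z(0.1500) = -1.036
d' = z(H) − z(FA) = 0.524 − (-1.036) = 1.560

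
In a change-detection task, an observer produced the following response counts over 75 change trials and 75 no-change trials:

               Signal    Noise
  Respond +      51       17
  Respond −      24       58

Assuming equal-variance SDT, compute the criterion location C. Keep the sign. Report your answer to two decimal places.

C = 0.14

H = 51/75 = 0.6800
FA = 17/75 = 0.2267
z(H) = z(0.6800) = 0.4677
z(FA) = z(0.2267) = -0.7498
c = −½·[z(H) + z(FA)] = −0.5 × (0.4677 + (-0.7498)) = 0.14105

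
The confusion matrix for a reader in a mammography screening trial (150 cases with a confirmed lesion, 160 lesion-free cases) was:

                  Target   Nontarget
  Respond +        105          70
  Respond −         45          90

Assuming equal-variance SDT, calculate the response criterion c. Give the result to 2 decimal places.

c = -0.18

H = 105/150 = 0.7000
FA = 70/160 = 0.4375
z(H) = z(0.7000) = 0.5244
z(FA) = z(0.4375) = -0.1573
c = −½·[z(H) + z(FA)] = −0.5 × (0.5244 + (-0.1573)) = -0.18355
c < 0: the reader has a liberal response bias.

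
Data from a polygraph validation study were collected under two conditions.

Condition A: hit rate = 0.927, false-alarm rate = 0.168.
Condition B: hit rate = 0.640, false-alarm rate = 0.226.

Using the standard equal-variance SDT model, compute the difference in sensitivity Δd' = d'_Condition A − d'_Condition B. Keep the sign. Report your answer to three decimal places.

Condition A: z(0.927) = 1.4538, z(0.168) = -0.9621, d' = 2.4159
Condition B: z(0.640) = 0.3585, z(0.226) = -0.7521, d' = 1.1106
Δd' = d'_Condition A − d'_Condition B = 2.4159 − 1.1106 = 1.3053
Condition A has the higher sensitivity.

Δd' = 1.305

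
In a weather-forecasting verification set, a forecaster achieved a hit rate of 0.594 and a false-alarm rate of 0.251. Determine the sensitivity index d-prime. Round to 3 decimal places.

z(H) = 0.2378
z(FA) = -0.6713
d' = z(H) − z(FA) = 0.2378 − (-0.6713) = 0.9091

d-prime = 0.909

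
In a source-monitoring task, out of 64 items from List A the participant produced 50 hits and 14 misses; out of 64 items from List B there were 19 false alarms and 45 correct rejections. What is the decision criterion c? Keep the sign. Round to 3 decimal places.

H = 50/64 = 0.7812
FA = 19/64 = 0.2969
z(H) = 0.7763
z(FA) = -0.5333
c = −½·[z(H) + z(FA)] = −0.5 × (0.7763 + (-0.5333)) = -0.1215

c = -0.122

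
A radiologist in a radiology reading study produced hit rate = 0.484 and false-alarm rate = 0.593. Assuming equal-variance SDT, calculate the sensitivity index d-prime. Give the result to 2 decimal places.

Φ⁻¹(H) = Φ⁻¹(0.484) = -0.040
Φ⁻¹(FA) = Φ⁻¹(0.593) = 0.235
d' = z(H) − z(FA) = -0.040 − 0.235 = -0.275

d-prime = -0.28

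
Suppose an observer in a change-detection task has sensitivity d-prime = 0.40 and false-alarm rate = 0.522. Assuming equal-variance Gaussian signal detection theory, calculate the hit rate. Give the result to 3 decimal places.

hit rate = 0.676

z(false-alarm rate) = z(0.522) = 0.0552
z(H) = z(FA) + d' = 0.0552 + 0.40 = 0.4552
hit rate = Φ(0.4552) = 0.6755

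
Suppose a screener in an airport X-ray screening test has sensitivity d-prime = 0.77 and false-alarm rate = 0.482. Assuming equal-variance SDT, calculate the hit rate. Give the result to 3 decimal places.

hit rate = 0.766

z(false-alarm rate) = z(0.482) = -0.0451
z(H) = z(FA) + d' = -0.0451 + 0.77 = 0.7249
hit rate = Φ(0.7249) = 0.7657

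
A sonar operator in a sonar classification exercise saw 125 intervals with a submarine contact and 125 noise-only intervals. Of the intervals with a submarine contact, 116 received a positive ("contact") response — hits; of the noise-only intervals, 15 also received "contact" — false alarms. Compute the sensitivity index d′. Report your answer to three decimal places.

d′ = 2.636

H = 116/125 = 0.9280
FA = 15/125 = 0.1200
z(H) = z(0.9280) = 1.4611
z(FA) = z(0.1200) = -1.1750
d' = z(H) − z(FA) = 1.4611 − (-1.1750) = 2.6361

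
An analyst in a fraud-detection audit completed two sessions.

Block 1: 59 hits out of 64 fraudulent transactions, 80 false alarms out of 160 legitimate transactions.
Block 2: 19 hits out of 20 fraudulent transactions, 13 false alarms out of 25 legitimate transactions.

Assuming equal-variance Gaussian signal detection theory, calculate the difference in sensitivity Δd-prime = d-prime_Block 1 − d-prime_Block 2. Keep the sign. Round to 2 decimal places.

Block 1: z(0.9219) = 1.418, z(0.5000) = 0.000, d' = 1.418
Block 2: z(0.9500) = 1.645, z(0.5200) = 0.050, d' = 1.595
Δd' = d'_Block 1 − d'_Block 2 = 1.418 − 1.595 = -0.177
Block 2 has the higher sensitivity.

Δd-prime = -0.18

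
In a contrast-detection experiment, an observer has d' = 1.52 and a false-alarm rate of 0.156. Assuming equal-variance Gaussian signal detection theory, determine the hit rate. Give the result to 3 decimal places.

z(false-alarm rate) = z(0.156) = -1.0110
z(H) = z(FA) + d' = -1.0110 + 1.52 = 0.5090
hit rate = Φ(0.5090) = 0.6946

hit rate = 0.695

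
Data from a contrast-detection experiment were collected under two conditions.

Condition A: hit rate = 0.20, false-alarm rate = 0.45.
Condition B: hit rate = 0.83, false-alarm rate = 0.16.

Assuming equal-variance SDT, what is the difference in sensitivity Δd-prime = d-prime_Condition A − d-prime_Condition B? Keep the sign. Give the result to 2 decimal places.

Δd-prime = -2.66

Condition A: z(0.20) = -0.842, z(0.45) = -0.126, d' = -0.716
Condition B: z(0.83) = 0.954, z(0.16) = -0.994, d' = 1.948
Δd' = d'_Condition A − d'_Condition B = -0.716 − 1.948 = -2.664
Condition B has the higher sensitivity.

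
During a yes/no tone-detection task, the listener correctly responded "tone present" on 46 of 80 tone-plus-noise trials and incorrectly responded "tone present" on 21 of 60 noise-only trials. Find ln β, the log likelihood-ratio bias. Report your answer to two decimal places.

H = 46/80 = 0.5750
FA = 21/60 = 0.3500
z(H) = z(0.5750) = 0.189
z(FA) = z(0.3500) = -0.385
ln β = −½·[z(H)² − z(FA)²] = −0.5 × (0.036 − 0.148) = 0.056

ln β = 0.06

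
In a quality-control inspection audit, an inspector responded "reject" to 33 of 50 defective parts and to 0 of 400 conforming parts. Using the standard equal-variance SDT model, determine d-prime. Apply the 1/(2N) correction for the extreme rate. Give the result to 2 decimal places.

d-prime = 3.44

The false-alarm rate is 0/400 = 0, so apply the 1/(2N) correction: FA → 1/(2·400) = 0.00125.
z(H) = z(0.66000) = 0.412
z(FA) = z(0.00125) = -3.023
d' = 0.412 − (-3.023) = 3.435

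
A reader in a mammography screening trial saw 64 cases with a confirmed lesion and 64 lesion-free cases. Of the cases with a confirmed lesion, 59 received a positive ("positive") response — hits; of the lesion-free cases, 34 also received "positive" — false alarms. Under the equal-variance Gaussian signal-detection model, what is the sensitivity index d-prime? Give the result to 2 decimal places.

d-prime = 1.34

H = 59/64 = 0.9219
FA = 34/64 = 0.5312
Φ⁻¹(H) = 1.418
Φ⁻¹(FA) = 0.078
d' = z(H) − z(FA) = 1.418 − 0.078 = 1.340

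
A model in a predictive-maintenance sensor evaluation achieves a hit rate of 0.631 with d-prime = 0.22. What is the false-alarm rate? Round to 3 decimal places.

false-alarm rate = 0.546

z(hit rate) = z(0.631) = 0.3345
z(FA) = z(H) − d' = 0.3345 − 0.22 = 0.1145
false-alarm rate = Φ(0.1145) = 0.5456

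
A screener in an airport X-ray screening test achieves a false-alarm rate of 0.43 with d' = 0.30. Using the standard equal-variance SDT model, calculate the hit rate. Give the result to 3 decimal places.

z(false-alarm rate) = z(0.43) = -0.1764
z(H) = z(FA) + d' = -0.1764 + 0.30 = 0.1236
hit rate = Φ(0.1236) = 0.5492

hit rate = 0.549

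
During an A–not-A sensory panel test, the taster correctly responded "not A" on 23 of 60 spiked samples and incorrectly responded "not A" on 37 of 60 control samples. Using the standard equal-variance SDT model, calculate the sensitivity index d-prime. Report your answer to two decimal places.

d-prime = -0.59

H = 23/60 = 0.3833
FA = 37/60 = 0.6167
z(H) = z(0.3833) = -0.2968
z(FA) = z(0.6167) = 0.2968
d' = z(H) − z(FA) = -0.2968 − 0.2968 = -0.5936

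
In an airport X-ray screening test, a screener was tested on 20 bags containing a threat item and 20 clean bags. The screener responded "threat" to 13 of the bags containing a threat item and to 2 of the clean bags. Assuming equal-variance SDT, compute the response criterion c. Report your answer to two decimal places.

c = 0.45

H = 13/20 = 0.6500
FA = 2/20 = 0.1000
Φ⁻¹(H) = 0.3853
Φ⁻¹(FA) = -1.2816
c = −½·[z(H) + z(FA)] = −0.5 × (0.3853 + (-1.2816)) = 0.44815
c > 0: the screener has a conservative response bias.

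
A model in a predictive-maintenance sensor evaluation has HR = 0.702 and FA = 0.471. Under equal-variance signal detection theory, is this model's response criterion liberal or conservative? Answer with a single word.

liberal

z(H) = 0.530, z(FA) = -0.073
c = −½·(z(H) + z(FA)) = -0.2285
c < 0 → liberal criterion (biased toward responding “yes”).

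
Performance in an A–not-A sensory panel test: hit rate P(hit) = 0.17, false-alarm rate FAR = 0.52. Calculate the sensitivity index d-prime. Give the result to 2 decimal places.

d-prime = -1.00

Φ⁻¹(H) = Φ⁻¹(0.17) = -0.9542
Φ⁻¹(FA) = Φ⁻¹(0.52) = 0.0502
d' = z(H) − z(FA) = -0.9542 − 0.0502 = -1.0044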